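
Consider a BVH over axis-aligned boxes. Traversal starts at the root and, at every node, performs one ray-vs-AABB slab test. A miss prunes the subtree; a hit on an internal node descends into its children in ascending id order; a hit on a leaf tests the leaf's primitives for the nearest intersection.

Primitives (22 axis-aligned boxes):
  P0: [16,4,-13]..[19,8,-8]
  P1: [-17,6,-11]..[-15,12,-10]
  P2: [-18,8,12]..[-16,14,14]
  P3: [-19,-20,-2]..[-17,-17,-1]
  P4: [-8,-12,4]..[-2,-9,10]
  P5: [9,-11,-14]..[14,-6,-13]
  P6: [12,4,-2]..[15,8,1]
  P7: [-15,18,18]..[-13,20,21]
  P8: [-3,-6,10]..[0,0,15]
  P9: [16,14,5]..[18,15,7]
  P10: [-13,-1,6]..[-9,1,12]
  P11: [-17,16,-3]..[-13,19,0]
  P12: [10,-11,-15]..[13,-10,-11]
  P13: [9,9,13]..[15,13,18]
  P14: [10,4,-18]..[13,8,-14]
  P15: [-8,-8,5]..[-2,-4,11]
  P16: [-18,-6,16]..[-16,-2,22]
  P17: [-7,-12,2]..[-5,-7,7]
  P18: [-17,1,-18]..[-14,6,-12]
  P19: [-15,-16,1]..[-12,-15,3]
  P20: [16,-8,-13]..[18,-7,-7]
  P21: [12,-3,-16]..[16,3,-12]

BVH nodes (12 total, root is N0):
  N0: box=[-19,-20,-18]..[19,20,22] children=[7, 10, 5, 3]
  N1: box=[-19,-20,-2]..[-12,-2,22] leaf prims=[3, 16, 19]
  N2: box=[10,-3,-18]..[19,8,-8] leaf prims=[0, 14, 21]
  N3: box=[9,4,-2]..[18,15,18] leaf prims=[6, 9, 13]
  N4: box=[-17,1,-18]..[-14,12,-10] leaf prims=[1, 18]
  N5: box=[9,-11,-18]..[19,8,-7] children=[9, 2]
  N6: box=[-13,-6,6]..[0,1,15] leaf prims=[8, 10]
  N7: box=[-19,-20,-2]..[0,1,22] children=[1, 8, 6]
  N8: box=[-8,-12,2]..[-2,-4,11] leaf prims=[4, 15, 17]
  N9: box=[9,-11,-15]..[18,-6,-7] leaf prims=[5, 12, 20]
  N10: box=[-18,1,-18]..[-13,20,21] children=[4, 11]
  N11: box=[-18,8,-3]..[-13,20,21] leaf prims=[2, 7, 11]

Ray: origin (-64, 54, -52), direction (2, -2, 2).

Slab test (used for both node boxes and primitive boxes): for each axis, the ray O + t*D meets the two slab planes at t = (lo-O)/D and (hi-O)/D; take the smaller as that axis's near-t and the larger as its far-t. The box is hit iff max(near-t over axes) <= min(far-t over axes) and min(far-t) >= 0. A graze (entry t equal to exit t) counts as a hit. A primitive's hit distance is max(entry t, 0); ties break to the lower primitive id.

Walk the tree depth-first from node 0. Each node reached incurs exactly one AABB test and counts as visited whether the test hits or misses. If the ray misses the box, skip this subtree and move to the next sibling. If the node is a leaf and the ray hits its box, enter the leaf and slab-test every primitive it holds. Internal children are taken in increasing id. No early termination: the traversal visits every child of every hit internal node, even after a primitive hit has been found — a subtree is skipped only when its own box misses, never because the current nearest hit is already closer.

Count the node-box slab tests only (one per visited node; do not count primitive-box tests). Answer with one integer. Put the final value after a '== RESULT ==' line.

Trace the traversal:
N0 x:[45/2,83/2] y:[17,37] z:[17,37] -> hit [45/2,37], descend [3, 5, 7, 10]
  N3 x:[73/2,41] y:[39/2,25] z:[25,35] -> miss, prune
  N5 x:[73/2,83/2] y:[23,65/2] z:[17,45/2] -> miss, prune
  N7 x:[45/2,32] y:[53/2,37] z:[25,37] -> hit [53/2,32], descend [1, 6, 8]
    N1 x:[45/2,26] y:[28,37] z:[25,37] -> miss, prune
    N6 x:[51/2,32] y:[53/2,30] z:[29,67/2] -> hit [29,30] leaf, test {P8(miss), P10(miss)}
    N8 x:[28,31] y:[29,33] z:[27,63/2] -> hit [29,31] leaf, test {P4(miss), P15@t=29, P17(miss)}
  N10 x:[23,51/2] y:[17,53/2] z:[17,73/2] -> hit [23,51/2], descend [4, 11]
    N4 x:[47/2,25] y:[21,53/2] z:[17,21] -> miss, prune
    N11 x:[23,51/2] y:[17,23] z:[49/2,73/2] -> miss, prune

Summary -> nodes [0, 3, 5, 7, 1, 6, 8, 10, 4, 11]; box-tests=10; leaf-entries=2; first=P15

== RESULT ==
10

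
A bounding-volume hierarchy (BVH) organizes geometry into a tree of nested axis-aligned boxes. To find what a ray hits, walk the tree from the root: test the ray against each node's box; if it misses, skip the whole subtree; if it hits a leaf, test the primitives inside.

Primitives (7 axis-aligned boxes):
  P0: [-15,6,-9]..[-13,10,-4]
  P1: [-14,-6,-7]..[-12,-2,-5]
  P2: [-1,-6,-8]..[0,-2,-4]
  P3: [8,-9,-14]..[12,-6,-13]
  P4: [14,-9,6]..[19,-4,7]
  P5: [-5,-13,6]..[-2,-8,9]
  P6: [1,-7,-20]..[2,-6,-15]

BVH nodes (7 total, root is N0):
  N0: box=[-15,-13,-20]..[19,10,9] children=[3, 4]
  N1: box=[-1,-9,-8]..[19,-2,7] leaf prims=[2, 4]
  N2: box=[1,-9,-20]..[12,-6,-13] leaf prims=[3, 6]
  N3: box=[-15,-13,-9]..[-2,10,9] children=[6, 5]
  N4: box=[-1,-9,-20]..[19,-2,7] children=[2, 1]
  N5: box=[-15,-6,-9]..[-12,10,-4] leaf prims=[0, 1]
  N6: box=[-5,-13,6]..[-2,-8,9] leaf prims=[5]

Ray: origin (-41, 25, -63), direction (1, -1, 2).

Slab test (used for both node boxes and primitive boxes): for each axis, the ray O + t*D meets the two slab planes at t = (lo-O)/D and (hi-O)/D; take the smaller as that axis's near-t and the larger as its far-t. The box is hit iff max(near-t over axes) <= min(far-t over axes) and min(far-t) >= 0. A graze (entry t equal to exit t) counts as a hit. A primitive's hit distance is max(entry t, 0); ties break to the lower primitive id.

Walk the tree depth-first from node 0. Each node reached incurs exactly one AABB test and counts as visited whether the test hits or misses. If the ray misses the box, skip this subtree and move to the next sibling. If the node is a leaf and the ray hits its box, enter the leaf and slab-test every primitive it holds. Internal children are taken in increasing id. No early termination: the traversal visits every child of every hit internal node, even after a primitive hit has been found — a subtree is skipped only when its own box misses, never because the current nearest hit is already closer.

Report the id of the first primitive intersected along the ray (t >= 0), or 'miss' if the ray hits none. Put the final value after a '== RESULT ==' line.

Trace the traversal:
N0 x:[26,60] y:[15,38] z:[43/2,36] -> hit [26,36], descend [3, 4]
  N3 x:[26,39] y:[15,38] z:[27,36] -> hit [27,36], descend [5, 6]
    N5 x:[26,29] y:[15,31] z:[27,59/2] -> hit [27,29] leaf, test {P0(miss), P1@t=28}
    N6 x:[36,39] y:[33,38] z:[69/2,36] -> hit [36,36] leaf, test {P5@t=36}
  N4 x:[40,60] y:[27,34] z:[43/2,35] -> miss, prune

5 AABB tests over nodes [0, 3, 5, 6, 4]; 2 leaves entered; closest P1.

== RESULT ==
1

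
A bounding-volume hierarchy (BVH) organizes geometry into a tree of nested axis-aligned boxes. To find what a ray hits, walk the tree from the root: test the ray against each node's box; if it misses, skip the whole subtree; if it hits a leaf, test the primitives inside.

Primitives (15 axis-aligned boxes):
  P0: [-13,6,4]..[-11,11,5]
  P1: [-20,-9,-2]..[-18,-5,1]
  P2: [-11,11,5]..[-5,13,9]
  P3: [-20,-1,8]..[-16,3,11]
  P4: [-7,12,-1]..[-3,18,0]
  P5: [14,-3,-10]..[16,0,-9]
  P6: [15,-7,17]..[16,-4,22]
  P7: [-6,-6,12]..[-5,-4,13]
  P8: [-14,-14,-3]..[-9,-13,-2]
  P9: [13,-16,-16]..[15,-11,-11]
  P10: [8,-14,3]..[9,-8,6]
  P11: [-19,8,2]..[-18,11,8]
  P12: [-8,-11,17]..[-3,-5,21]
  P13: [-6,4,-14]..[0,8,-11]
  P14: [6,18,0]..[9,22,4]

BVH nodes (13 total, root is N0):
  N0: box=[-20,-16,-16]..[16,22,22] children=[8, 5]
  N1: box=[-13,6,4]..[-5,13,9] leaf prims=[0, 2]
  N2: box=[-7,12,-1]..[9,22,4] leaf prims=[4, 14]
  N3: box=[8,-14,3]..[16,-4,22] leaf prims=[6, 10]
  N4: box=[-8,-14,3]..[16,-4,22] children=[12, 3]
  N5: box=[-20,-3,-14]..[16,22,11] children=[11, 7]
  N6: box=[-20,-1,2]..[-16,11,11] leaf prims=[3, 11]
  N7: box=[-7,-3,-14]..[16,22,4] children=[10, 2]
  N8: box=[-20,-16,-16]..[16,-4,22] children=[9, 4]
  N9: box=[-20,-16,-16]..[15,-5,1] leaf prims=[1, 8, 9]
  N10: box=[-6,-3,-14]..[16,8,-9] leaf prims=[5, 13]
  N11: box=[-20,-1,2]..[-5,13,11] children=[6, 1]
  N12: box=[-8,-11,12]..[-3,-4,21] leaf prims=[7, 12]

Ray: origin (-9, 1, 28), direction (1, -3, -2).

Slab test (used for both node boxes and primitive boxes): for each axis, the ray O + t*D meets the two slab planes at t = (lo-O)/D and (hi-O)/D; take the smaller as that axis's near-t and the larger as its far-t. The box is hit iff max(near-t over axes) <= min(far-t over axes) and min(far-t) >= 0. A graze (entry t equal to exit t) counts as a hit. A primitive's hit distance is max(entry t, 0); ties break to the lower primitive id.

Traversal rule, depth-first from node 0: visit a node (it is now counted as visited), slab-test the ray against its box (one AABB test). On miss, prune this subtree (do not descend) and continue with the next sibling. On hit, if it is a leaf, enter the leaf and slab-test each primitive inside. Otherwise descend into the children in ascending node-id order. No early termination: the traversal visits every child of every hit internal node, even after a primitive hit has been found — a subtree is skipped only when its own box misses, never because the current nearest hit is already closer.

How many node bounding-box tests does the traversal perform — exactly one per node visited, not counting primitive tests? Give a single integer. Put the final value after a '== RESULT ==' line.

Walk:
N0 x:[-11,25] y:[-7,17/3] z:[3,22] -> hit [3,17/3], descend [5, 8]
  N5 x:[-11,25] y:[-7,4/3] z:[17/2,21] -> miss, prune
  N8 x:[-11,25] y:[5/3,17/3] z:[3,22] -> hit [3,17/3], descend [4, 9]
    N4 x:[1,25] y:[5/3,5] z:[3,25/2] -> hit [3,5], descend [3, 12]
      N3 x:[17,25] y:[5/3,5] z:[3,25/2] -> miss, prune
      N12 x:[1,6] y:[5/3,4] z:[7/2,8] -> hit [7/2,4] leaf, test {P7(miss), P12@t=7/2}
    N9 x:[-11,24] y:[2,17/3] z:[27/2,22] -> miss, prune

Visited [0, 5, 8, 4, 3, 12, 9]. Tests: 7 box, 1 leaf. Nearest: P12.

== RESULT ==
7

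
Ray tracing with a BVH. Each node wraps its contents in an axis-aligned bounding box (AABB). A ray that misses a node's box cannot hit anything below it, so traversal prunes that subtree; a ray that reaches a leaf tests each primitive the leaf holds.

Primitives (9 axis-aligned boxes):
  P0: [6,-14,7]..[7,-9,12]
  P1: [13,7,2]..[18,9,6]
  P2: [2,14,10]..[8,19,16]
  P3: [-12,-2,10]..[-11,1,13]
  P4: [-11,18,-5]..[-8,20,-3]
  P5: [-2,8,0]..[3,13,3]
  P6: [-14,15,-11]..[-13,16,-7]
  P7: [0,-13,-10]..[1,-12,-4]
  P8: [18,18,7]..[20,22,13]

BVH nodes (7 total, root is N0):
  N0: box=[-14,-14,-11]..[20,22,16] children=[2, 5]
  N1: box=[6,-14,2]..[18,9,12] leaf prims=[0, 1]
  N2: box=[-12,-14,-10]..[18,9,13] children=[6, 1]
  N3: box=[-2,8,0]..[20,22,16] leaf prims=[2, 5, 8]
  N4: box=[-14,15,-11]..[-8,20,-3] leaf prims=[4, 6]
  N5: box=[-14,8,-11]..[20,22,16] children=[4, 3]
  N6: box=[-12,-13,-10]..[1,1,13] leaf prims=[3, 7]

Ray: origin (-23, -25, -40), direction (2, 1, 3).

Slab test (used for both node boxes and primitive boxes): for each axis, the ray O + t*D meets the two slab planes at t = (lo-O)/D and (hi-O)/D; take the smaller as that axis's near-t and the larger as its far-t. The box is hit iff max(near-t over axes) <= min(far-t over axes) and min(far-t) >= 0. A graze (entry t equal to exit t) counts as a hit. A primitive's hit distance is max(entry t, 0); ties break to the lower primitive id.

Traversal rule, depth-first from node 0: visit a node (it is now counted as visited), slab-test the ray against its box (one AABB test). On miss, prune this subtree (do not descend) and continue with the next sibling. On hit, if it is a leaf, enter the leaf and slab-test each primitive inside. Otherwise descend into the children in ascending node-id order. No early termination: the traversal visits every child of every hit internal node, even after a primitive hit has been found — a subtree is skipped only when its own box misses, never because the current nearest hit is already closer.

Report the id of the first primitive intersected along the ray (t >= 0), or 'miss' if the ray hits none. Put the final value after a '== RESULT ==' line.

Traverse from the root:
N0 x:[9/2,43/2] y:[11,47] z:[29/3,56/3] -> hit [11,56/3], descend [2, 5]
  N2 x:[11/2,41/2] y:[11,34] z:[10,53/3] -> hit [11,53/3], descend [1, 6]
    N1 x:[29/2,41/2] y:[11,34] z:[14,52/3] -> hit [29/2,52/3] leaf, test {P0(miss), P1(miss)}
    N6 x:[11/2,12] y:[12,26] z:[10,53/3] -> hit [12,12] leaf, test {P3(miss), P7@t=12}
  N5 x:[9/2,43/2] y:[33,47] z:[29/3,56/3] -> miss, prune

5 AABB tests over nodes [0, 2, 1, 6, 5]; 2 leaves entered; closest P7.

== RESULT ==
7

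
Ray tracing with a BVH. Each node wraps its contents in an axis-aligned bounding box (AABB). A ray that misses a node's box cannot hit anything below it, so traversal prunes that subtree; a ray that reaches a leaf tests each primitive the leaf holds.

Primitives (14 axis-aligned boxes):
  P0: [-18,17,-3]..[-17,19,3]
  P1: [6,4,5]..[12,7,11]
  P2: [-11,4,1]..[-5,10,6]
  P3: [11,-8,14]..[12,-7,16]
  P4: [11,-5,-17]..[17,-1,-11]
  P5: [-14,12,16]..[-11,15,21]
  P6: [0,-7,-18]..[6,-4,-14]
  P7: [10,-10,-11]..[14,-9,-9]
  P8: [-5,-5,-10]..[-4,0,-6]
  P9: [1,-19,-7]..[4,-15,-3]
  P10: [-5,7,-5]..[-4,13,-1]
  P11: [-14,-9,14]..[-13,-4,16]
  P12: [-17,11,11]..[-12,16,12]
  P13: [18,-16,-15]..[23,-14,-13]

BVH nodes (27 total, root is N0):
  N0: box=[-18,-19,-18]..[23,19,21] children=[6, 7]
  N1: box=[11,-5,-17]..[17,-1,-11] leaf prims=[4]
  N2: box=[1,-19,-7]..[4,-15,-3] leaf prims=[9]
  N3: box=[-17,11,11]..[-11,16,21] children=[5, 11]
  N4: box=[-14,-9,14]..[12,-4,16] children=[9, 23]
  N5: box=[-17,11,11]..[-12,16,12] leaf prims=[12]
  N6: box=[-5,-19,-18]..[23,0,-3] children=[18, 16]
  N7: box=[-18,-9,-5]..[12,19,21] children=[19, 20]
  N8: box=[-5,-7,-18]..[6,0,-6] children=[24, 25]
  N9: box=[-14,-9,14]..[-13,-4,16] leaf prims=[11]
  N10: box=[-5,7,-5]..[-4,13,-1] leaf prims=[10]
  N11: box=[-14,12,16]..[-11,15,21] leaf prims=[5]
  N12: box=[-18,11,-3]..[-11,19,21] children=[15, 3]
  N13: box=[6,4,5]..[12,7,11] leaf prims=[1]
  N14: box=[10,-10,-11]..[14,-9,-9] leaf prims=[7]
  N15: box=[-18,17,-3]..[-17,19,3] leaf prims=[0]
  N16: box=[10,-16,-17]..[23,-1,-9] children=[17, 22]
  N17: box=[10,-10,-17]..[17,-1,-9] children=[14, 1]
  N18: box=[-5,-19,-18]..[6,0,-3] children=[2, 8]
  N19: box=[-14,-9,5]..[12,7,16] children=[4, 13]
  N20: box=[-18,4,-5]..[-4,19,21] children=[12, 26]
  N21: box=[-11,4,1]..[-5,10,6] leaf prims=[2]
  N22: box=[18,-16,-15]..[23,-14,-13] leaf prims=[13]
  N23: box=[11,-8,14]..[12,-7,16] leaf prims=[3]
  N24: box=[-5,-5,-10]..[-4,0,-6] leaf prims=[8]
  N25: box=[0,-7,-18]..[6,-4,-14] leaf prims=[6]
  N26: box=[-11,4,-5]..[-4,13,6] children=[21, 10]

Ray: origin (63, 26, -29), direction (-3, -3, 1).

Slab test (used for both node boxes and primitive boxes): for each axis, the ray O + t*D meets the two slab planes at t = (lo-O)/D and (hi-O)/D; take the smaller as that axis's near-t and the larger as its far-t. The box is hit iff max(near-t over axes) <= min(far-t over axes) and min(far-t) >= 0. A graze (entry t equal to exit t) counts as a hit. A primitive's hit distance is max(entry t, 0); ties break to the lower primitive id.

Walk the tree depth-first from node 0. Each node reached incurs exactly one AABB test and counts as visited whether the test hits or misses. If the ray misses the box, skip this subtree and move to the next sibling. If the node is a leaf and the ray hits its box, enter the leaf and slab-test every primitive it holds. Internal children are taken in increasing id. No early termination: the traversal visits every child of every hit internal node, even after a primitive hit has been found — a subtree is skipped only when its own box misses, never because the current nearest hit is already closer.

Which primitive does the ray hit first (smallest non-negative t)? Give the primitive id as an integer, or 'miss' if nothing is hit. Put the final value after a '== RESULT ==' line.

Trace the traversal:
N0 x:[40/3,27] y:[7/3,15] z:[11,50] -> hit [40/3,15], descend [6, 7]
  N6 x:[40/3,68/3] y:[26/3,15] z:[11,26] -> hit [40/3,15], descend [16, 18]
    N16 x:[40/3,53/3] y:[9,14] z:[12,20] -> hit [40/3,14], descend [17, 22]
      N17 x:[46/3,53/3] y:[9,12] z:[12,20] -> miss, prune
      N22 x:[40/3,15] y:[40/3,14] z:[14,16] -> hit [14,14] leaf, test {P13@t=14}
    N18 x:[19,68/3] y:[26/3,15] z:[11,26] -> miss, prune
  N7 x:[17,27] y:[7/3,35/3] z:[24,50] -> miss, prune

Summary -> nodes [0, 6, 16, 17, 22, 18, 7]; box-tests=7; leaf-entries=1; first=P13

== RESULT ==
13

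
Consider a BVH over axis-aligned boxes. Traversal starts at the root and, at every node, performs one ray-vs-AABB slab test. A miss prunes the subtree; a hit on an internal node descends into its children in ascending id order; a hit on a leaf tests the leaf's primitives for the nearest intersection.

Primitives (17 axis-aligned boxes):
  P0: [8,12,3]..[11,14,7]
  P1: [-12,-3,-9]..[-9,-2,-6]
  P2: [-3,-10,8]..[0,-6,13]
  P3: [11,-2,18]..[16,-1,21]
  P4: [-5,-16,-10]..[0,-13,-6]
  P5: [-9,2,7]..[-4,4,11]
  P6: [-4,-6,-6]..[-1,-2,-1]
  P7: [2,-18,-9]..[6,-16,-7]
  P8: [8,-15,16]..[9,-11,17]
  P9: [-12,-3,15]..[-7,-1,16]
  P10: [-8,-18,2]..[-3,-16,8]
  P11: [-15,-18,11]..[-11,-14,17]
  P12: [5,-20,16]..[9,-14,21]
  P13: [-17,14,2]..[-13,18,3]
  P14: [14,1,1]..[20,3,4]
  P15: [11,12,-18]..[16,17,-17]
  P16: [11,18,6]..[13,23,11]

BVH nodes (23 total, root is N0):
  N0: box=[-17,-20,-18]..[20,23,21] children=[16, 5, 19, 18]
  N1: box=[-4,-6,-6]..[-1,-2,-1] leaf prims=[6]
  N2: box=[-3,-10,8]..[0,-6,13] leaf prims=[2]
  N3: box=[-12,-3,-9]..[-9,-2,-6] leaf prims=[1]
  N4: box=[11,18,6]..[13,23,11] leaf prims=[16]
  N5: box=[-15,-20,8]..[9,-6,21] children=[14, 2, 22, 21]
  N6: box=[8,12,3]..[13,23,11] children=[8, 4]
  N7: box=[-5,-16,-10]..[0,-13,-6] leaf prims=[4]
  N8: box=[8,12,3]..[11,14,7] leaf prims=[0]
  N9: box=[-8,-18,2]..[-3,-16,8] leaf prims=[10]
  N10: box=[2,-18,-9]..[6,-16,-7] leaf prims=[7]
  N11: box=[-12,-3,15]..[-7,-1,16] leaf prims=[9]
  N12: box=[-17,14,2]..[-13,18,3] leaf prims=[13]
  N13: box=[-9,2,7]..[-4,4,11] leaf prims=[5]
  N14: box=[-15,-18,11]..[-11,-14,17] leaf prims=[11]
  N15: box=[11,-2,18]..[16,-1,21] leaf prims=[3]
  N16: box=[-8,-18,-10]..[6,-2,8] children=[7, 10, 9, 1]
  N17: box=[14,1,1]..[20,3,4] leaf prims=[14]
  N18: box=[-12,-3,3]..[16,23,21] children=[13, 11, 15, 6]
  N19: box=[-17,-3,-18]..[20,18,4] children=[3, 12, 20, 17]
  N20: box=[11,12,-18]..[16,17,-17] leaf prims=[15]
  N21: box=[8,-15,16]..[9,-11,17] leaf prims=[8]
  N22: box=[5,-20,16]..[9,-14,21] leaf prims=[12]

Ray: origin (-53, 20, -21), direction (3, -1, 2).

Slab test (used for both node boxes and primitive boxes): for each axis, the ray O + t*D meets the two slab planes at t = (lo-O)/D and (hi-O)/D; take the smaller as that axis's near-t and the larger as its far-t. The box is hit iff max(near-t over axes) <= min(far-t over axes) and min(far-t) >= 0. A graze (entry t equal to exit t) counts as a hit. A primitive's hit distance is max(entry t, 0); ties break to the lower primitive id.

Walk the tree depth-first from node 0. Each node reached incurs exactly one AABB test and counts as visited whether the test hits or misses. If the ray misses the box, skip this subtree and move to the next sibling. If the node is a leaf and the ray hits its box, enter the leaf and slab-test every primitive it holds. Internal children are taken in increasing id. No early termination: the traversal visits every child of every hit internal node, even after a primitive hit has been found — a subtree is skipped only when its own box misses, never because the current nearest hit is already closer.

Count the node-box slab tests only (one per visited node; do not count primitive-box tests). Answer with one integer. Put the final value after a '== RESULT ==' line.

Walk:
N0 x:[12,73/3] y:[-3,40] z:[3/2,21] -> hit [12,21], descend [5, 16, 18, 19]
  N5 x:[38/3,62/3] y:[26,40] z:[29/2,21] -> miss, prune
  N16 x:[15,59/3] y:[22,38] z:[11/2,29/2] -> miss, prune
  N18 x:[41/3,23] y:[-3,23] z:[12,21] -> hit [41/3,21], descend [6, 11, 13, 15]
    N6 x:[61/3,22] y:[-3,8] z:[12,16] -> miss, prune
    N11 x:[41/3,46/3] y:[21,23] z:[18,37/2] -> miss, prune
    N13 x:[44/3,49/3] y:[16,18] z:[14,16] -> hit [16,16] leaf, test {P5@t=16}
    N15 x:[64/3,23] y:[21,22] z:[39/2,21] -> miss, prune
  N19 x:[12,73/3] y:[2,23] z:[3/2,25/2] -> hit [12,25/2], descend [3, 12, 17, 20]
    N3 x:[41/3,44/3] y:[22,23] z:[6,15/2] -> miss, prune
    N12 x:[12,40/3] y:[2,6] z:[23/2,12] -> miss, prune
    N17 x:[67/3,73/3] y:[17,19] z:[11,25/2] -> miss, prune
    N20 x:[64/3,23] y:[3,8] z:[3/2,2] -> miss, prune

order=[0, 5, 16, 18, 6, 11, 13, 15, 19, 3, 12, 17, 20]  |boxes|=13  |leaves|=1  hit=P5

== RESULT ==
13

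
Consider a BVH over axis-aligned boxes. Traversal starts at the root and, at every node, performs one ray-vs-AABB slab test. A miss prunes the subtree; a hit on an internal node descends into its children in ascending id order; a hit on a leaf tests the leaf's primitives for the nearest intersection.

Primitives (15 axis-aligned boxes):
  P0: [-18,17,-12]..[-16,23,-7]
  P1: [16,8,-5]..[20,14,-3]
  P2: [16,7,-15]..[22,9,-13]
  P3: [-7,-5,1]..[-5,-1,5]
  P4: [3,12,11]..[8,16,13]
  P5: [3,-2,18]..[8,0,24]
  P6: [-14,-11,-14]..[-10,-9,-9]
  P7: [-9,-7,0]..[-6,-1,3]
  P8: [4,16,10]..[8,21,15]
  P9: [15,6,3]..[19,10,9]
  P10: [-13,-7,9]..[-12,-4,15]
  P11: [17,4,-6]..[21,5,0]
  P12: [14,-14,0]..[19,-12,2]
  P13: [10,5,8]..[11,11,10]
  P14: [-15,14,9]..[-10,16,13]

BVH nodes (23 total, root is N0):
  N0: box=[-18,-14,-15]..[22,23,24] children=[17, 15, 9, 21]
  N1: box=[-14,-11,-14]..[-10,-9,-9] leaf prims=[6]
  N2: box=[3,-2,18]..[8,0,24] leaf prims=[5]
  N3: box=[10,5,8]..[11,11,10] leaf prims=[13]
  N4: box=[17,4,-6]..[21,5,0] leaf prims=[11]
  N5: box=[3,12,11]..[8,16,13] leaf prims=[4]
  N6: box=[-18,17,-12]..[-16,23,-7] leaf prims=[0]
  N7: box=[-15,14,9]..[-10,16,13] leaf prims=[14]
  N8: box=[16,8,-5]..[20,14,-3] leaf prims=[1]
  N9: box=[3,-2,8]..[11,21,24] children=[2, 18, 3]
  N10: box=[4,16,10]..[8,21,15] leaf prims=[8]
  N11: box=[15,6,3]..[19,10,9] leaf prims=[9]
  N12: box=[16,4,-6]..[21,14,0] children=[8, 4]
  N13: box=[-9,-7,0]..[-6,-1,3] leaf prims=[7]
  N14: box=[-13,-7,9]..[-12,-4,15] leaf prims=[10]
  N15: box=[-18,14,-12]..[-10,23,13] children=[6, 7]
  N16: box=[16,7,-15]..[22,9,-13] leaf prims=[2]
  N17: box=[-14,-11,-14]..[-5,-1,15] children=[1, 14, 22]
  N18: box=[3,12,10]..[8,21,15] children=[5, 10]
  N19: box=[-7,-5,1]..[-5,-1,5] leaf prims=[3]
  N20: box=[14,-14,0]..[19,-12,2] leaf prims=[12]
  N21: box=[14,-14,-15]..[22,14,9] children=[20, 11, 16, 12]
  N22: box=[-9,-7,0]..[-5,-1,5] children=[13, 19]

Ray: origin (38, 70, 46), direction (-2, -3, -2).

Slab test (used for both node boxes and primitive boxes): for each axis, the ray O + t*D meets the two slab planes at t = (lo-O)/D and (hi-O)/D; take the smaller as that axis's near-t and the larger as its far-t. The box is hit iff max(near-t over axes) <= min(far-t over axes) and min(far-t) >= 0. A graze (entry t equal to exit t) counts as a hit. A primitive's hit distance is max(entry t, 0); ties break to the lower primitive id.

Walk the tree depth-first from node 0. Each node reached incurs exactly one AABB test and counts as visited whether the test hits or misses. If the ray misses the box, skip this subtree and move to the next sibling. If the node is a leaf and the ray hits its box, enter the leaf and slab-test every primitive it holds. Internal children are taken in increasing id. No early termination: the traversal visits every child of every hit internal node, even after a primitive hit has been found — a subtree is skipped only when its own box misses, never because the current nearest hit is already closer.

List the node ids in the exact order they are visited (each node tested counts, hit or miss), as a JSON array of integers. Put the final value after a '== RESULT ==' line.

Trace the traversal:
N0 x:[8,28] y:[47/3,28] z:[11,61/2] -> hit [47/3,28], descend [9, 15, 17, 21]
  N9 x:[27/2,35/2] y:[49/3,24] z:[11,19] -> hit [49/3,35/2], descend [2, 3, 18]
    N2 x:[15,35/2] y:[70/3,24] z:[11,14] -> miss, prune
    N3 x:[27/2,14] y:[59/3,65/3] z:[18,19] -> miss, prune
    N18 x:[15,35/2] y:[49/3,58/3] z:[31/2,18] -> hit [49/3,35/2], descend [5, 10]
      N5 x:[15,35/2] y:[18,58/3] z:[33/2,35/2] -> miss, prune
      N10 x:[15,17] y:[49/3,18] z:[31/2,18] -> hit [49/3,17] leaf, test {P8@t=49/3}
  N15 x:[24,28] y:[47/3,56/3] z:[33/2,29] -> miss, prune
  N17 x:[43/2,26] y:[71/3,27] z:[31/2,30] -> hit [71/3,26], descend [1, 14, 22]
    N1 x:[24,26] y:[79/3,27] z:[55/2,30] -> miss, prune
    N14 x:[25,51/2] y:[74/3,77/3] z:[31/2,37/2] -> miss, prune
    N22 x:[43/2,47/2] y:[71/3,77/3] z:[41/2,23] -> miss, prune
  N21 x:[8,12] y:[56/3,28] z:[37/2,61/2] -> miss, prune

Summary -> nodes [0, 9, 2, 3, 18, 5, 10, 15, 17, 1, 14, 22, 21]; box-tests=13; leaf-entries=1; first=P8

== RESULT ==
[0, 9, 2, 3, 18, 5, 10, 15, 17, 1, 14, 22, 21]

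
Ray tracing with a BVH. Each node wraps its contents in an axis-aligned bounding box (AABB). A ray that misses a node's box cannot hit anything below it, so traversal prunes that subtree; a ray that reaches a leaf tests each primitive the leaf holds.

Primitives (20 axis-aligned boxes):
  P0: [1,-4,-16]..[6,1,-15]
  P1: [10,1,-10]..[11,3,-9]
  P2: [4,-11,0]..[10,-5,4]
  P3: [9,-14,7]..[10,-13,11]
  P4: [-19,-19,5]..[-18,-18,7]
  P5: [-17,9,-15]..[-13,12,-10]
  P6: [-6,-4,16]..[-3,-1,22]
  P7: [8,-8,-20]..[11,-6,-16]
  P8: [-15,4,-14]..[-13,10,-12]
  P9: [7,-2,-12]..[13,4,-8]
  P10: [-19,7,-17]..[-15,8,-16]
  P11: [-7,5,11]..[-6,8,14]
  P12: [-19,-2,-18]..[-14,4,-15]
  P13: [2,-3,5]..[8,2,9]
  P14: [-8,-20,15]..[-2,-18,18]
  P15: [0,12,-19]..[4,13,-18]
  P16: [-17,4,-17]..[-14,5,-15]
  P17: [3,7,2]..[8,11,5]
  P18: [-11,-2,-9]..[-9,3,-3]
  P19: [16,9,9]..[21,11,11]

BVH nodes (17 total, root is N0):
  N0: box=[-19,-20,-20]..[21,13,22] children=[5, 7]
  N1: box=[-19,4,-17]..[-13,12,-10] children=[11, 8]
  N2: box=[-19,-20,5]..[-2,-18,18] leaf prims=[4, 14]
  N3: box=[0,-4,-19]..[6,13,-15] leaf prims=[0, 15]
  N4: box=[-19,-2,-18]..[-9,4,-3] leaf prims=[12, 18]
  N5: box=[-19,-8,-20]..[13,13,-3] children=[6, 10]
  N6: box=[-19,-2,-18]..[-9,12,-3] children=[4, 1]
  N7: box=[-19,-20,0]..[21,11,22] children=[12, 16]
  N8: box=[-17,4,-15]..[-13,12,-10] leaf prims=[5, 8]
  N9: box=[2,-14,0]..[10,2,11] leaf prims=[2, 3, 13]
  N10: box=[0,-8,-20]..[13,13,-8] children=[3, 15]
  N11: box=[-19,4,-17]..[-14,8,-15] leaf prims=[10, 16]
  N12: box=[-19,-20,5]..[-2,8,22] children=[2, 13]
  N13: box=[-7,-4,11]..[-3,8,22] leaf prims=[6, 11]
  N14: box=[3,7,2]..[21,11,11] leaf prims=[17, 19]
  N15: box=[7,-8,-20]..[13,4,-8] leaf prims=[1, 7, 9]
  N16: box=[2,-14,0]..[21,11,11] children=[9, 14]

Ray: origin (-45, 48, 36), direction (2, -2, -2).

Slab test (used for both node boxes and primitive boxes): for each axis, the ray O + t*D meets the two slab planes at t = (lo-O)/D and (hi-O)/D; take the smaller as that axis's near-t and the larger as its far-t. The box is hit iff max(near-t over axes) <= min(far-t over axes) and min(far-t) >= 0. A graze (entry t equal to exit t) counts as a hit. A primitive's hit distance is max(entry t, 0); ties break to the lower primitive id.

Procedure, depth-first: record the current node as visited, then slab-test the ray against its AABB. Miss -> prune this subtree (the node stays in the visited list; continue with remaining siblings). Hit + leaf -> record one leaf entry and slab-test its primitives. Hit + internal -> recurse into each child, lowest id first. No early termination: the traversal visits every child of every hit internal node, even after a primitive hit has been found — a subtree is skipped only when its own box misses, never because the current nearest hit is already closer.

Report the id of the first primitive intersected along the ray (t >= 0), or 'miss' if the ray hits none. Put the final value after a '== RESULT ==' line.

Trace the traversal:
N0 x:[13,33] y:[35/2,34] z:[7,28] -> hit [35/2,28], descend [5, 7]
  N5 x:[13,29] y:[35/2,28] z:[39/2,28] -> hit [39/2,28], descend [6, 10]
    N6 x:[13,18] y:[18,25] z:[39/2,27] -> miss, prune
    N10 x:[45/2,29] y:[35/2,28] z:[22,28] -> hit [45/2,28], descend [3, 15]
      N3 x:[45/2,51/2] y:[35/2,26] z:[51/2,55/2] -> hit [51/2,51/2] leaf, test {P0@t=51/2, P15(miss)}
      N15 x:[26,29] y:[22,28] z:[22,28] -> hit [26,28] leaf, test {P1(miss), P7@t=27, P9(miss)}
  N7 x:[13,33] y:[37/2,34] z:[7,18] -> miss, prune

Visited [0, 5, 6, 10, 3, 15, 7]. Tests: 7 box, 2 leaf. Nearest: P0.

== RESULT ==
0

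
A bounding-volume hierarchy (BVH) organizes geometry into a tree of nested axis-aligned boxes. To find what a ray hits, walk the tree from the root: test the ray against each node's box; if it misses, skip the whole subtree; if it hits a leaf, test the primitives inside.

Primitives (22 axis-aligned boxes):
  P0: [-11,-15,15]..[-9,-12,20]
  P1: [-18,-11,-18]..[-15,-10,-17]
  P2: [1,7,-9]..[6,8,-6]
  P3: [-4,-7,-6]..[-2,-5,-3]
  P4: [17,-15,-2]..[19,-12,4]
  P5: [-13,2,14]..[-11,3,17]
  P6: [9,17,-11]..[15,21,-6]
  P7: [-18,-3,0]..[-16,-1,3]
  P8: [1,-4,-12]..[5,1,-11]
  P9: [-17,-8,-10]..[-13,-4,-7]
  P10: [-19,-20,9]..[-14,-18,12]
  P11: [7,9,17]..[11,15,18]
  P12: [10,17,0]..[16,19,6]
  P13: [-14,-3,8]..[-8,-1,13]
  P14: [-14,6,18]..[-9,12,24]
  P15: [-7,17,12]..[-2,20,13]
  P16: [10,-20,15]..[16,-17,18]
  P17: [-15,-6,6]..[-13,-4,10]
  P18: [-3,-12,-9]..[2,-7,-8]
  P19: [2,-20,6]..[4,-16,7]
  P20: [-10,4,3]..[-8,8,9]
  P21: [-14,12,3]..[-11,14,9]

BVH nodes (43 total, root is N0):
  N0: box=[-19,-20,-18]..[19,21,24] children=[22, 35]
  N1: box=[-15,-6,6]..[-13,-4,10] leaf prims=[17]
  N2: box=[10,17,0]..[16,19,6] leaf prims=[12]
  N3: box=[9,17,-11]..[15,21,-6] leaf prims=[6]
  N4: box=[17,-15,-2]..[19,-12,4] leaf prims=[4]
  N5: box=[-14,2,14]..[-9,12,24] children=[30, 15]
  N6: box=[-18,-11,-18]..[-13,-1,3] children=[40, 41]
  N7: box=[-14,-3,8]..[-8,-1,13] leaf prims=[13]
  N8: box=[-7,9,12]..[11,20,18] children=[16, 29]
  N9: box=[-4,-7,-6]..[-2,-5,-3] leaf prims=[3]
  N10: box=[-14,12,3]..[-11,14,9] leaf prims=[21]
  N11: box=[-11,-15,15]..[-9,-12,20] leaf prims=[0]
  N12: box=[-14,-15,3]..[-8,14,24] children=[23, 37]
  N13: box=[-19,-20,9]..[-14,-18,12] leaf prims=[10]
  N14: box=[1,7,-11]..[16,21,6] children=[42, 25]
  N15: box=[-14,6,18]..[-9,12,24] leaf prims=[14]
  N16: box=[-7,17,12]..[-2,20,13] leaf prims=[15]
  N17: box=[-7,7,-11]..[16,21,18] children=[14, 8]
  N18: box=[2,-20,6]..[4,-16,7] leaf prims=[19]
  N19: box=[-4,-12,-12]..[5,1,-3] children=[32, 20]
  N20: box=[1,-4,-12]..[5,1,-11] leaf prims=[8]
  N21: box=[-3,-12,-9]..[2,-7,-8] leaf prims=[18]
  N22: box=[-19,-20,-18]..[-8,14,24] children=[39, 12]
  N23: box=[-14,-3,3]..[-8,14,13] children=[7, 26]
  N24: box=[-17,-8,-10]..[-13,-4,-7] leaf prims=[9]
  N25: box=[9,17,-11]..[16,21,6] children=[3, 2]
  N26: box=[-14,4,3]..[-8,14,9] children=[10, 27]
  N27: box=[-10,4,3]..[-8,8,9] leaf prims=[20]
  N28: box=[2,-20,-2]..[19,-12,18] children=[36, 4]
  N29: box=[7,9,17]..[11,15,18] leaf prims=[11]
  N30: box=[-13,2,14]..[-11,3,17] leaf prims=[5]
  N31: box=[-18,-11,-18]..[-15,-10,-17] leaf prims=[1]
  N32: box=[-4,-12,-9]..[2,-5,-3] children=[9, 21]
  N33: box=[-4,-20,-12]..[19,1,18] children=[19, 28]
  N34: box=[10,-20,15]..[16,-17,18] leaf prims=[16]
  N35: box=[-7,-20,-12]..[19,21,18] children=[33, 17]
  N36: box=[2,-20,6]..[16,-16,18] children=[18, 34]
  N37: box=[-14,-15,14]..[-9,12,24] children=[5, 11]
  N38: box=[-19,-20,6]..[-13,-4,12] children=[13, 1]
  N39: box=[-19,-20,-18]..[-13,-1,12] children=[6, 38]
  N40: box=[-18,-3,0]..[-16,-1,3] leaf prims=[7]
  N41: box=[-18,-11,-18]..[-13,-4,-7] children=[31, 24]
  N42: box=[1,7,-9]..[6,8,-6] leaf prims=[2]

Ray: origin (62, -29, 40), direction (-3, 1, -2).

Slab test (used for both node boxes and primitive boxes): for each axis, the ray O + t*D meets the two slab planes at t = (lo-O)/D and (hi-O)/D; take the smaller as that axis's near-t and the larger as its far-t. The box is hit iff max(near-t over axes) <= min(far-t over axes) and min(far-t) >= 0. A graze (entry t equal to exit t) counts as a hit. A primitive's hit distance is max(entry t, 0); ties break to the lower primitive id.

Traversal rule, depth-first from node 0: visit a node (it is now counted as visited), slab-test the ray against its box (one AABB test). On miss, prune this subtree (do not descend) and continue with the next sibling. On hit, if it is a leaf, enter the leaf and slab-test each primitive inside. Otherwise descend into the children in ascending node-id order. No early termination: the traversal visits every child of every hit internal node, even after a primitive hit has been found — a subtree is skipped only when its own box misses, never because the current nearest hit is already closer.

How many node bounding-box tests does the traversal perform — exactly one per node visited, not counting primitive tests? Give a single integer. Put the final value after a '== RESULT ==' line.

Walk:
N0 x:[43/3,27] y:[9,50] z:[8,29] -> hit [43/3,27], descend [22, 35]
  N22 x:[70/3,27] y:[9,43] z:[8,29] -> hit [70/3,27], descend [12, 39]
    N12 x:[70/3,76/3] y:[14,43] z:[8,37/2] -> miss, prune
    N39 x:[25,27] y:[9,28] z:[14,29] -> hit [25,27], descend [6, 38]
      N6 x:[25,80/3] y:[18,28] z:[37/2,29] -> hit [25,80/3], descend [40, 41]
        N40 x:[26,80/3] y:[26,28] z:[37/2,20] -> miss, prune
        N41 x:[25,80/3] y:[18,25] z:[47/2,29] -> hit [25,25], descend [24, 31]
          N24 x:[25,79/3] y:[21,25] z:[47/2,25] -> hit [25,25] leaf, test {P9@t=25}
          N31 x:[77/3,80/3] y:[18,19] z:[57/2,29] -> miss, prune
      N38 x:[25,27] y:[9,25] z:[14,17] -> miss, prune
  N35 x:[43/3,23] y:[9,50] z:[11,26] -> hit [43/3,23], descend [17, 33]
    N17 x:[46/3,23] y:[36,50] z:[11,51/2] -> miss, prune
    N33 x:[43/3,22] y:[9,30] z:[11,26] -> hit [43/3,22], descend [19, 28]
      N19 x:[19,22] y:[17,30] z:[43/2,26] -> hit [43/2,22], descend [20, 32]
        N20 x:[19,61/3] y:[25,30] z:[51/2,26] -> miss, prune
        N32 x:[20,22] y:[17,24] z:[43/2,49/2] -> hit [43/2,22], descend [9, 21]
          N9 x:[64/3,22] y:[22,24] z:[43/2,23] -> hit [22,22] leaf, test {P3@t=22}
          N21 x:[20,65/3] y:[17,22] z:[24,49/2] -> miss, prune
      N28 x:[43/3,20] y:[9,17] z:[11,21] -> hit [43/3,17], descend [4, 36]
        N4 x:[43/3,15] y:[14,17] z:[18,21] -> miss, prune
        N36 x:[46/3,20] y:[9,13] z:[11,17] -> miss, prune

Visited [0, 22, 12, 39, 6, 40, 41, 24, 31, 38, 35, 17, 33, 19, 20, 32, 9, 21, 28, 4, 36]. Tests: 21 box, 2 leaf. Nearest: P3.

== RESULT ==
21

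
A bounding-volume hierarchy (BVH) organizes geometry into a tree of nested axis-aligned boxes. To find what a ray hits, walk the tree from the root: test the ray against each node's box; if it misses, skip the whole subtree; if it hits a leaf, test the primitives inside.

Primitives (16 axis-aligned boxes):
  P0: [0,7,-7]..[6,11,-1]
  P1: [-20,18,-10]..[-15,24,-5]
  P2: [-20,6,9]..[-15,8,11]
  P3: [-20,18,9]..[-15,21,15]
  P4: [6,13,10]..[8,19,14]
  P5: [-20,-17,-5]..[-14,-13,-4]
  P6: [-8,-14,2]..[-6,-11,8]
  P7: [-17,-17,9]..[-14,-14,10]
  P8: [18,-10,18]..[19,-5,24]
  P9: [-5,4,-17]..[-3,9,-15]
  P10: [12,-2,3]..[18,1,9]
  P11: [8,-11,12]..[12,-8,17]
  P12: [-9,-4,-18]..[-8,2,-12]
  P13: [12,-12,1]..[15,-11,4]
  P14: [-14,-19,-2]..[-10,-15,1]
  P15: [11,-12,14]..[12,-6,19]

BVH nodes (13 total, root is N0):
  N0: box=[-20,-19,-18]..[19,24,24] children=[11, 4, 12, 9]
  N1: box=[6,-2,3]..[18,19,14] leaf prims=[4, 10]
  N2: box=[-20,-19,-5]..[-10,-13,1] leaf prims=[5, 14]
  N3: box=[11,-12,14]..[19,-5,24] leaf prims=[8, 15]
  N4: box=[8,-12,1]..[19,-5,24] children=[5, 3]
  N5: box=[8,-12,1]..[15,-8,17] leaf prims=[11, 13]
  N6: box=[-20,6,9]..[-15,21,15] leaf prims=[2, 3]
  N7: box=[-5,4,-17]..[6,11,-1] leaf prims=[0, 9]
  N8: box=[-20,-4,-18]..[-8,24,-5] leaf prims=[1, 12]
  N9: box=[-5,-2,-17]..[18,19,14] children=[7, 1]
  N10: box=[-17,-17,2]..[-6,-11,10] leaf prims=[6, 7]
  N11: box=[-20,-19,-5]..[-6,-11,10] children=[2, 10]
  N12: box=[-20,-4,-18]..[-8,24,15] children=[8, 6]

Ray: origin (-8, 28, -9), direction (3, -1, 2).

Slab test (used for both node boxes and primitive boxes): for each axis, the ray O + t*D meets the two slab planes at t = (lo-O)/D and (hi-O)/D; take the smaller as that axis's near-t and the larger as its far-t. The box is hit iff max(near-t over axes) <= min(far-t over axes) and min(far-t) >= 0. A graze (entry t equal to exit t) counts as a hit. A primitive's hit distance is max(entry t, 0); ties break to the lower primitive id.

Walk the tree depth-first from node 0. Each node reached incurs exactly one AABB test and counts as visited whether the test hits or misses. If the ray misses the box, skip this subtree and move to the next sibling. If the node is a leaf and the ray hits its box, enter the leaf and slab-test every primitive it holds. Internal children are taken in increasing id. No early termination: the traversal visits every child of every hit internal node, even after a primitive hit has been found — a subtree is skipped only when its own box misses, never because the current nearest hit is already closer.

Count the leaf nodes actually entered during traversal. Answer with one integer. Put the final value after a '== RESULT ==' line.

Traverse from the root:
N0 x:[-4,9] y:[4,47] z:[-9/2,33/2] -> hit [4,9], descend [4, 9, 11, 12]
  N4 x:[16/3,9] y:[33,40] z:[5,33/2] -> miss, prune
  N9 x:[1,26/3] y:[9,30] z:[-4,23/2] -> miss, prune
  N11 x:[-4,2/3] y:[39,47] z:[2,19/2] -> miss, prune
  N12 x:[-4,0] y:[4,32] z:[-9/2,12] -> miss, prune

order=[0, 4, 9, 11, 12]  |boxes|=5  |leaves|=0  hit=miss

== RESULT ==
0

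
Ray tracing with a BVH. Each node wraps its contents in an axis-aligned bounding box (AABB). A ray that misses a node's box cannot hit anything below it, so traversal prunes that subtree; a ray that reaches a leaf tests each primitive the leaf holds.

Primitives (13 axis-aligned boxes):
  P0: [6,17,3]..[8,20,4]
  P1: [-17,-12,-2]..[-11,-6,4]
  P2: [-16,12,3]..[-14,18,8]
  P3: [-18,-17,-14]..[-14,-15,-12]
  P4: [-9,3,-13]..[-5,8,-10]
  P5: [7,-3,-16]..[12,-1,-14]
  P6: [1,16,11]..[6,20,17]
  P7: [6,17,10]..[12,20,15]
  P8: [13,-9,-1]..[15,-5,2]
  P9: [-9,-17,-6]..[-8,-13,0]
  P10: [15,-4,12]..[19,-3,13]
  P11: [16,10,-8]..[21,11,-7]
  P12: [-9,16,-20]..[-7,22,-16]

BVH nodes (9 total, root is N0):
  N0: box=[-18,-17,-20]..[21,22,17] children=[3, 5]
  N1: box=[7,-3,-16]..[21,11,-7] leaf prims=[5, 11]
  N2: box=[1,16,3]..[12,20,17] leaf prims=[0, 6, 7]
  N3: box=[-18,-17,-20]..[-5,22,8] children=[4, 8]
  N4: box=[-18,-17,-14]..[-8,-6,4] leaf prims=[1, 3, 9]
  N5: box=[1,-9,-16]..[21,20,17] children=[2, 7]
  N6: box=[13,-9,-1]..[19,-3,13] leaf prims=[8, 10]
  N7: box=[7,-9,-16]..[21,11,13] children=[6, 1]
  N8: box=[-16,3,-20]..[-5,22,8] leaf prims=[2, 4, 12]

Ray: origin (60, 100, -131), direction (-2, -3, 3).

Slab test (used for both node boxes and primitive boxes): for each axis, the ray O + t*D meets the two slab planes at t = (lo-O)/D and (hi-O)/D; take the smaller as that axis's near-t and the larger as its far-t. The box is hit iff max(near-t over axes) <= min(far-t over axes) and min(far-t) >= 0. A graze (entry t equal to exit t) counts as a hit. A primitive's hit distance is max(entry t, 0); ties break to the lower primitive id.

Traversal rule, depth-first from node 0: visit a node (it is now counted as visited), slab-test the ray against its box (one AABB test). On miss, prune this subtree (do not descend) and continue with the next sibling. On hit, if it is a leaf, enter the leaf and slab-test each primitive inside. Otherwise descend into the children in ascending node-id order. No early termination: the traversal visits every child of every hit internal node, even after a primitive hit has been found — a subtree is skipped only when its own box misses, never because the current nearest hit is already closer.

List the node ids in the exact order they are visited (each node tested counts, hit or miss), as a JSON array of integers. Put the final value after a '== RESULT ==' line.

Walk:
N0 x:[39/2,39] y:[26,39] z:[37,148/3] -> hit [37,39], descend [3, 5]
  N3 x:[65/2,39] y:[26,39] z:[37,139/3] -> hit [37,39], descend [4, 8]
    N4 x:[34,39] y:[106/3,39] z:[39,45] -> hit [39,39] leaf, test {P1(miss), P3@t=39, P9(miss)}
    N8 x:[65/2,38] y:[26,97/3] z:[37,139/3] -> miss, prune
  N5 x:[39/2,59/2] y:[80/3,109/3] z:[115/3,148/3] -> miss, prune

order=[0, 3, 4, 8, 5]  |boxes|=5  |leaves|=1  hit=P3

== RESULT ==
[0, 3, 4, 8, 5]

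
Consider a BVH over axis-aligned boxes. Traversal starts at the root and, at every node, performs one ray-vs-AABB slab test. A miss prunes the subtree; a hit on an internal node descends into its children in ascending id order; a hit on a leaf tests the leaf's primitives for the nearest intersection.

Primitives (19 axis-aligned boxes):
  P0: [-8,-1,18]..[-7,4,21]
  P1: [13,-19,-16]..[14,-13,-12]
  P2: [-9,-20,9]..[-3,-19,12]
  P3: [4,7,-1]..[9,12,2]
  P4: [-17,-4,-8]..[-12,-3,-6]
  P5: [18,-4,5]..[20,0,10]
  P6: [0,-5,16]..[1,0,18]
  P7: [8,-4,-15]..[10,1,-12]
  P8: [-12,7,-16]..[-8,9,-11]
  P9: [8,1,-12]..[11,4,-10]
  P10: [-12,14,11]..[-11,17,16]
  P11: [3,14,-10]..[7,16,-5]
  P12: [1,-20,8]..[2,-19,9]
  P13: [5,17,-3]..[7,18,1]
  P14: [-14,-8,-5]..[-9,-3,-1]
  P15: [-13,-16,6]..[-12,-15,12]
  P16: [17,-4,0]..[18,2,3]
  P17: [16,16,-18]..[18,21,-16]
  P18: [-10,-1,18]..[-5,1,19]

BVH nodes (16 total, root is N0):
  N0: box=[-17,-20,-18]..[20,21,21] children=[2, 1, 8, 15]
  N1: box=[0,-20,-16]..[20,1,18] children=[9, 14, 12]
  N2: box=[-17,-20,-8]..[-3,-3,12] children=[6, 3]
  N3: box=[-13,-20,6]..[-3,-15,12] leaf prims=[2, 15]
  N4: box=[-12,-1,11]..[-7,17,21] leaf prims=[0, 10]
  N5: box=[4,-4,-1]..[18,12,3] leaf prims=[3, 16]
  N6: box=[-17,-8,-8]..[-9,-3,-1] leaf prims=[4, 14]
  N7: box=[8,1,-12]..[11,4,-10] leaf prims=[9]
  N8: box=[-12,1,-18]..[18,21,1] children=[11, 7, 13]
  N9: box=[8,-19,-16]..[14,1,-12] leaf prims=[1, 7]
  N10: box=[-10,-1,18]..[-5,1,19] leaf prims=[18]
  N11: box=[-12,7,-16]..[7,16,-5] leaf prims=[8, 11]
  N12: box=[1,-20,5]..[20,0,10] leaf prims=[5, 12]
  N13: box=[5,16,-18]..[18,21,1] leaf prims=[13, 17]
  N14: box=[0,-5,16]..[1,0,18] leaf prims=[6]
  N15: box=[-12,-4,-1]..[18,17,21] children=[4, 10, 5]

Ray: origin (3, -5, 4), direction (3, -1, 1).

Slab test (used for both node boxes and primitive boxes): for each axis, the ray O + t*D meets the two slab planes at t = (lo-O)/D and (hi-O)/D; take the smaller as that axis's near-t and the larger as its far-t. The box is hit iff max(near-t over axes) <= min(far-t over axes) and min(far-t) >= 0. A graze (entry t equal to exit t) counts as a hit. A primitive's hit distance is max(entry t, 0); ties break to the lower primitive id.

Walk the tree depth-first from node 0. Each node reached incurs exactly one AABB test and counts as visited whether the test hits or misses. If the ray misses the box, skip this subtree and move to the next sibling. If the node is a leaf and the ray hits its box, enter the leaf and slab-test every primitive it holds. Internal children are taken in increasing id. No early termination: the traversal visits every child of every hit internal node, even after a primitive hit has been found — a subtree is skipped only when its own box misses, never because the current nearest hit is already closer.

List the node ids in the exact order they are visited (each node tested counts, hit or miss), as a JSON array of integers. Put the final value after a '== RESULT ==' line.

Walk:
N0 x:[-20/3,17/3] y:[-26,15] z:[-22,17] -> hit [-20/3,17/3], descend [1, 2, 8, 15]
  N1 x:[-1,17/3] y:[-6,15] z:[-20,14] -> hit [-1,17/3], descend [9, 12, 14]
    N9 x:[5/3,11/3] y:[-6,14] z:[-20,-16] -> miss, prune
    N12 x:[-2/3,17/3] y:[-5,15] z:[1,6] -> hit [1,17/3] leaf, test {P5(miss), P12(miss)}
    N14 x:[-1,-2/3] y:[-5,0] z:[12,14] -> miss, prune
  N2 x:[-20/3,-2] y:[-2,15] z:[-12,8] -> miss, prune
  N8 x:[-5,5] y:[-26,-6] z:[-22,-3] -> miss, prune
  N15 x:[-5,5] y:[-22,-1] z:[-5,17] -> miss, prune

order=[0, 1, 9, 12, 14, 2, 8, 15]  |boxes|=8  |leaves|=1  hit=miss

== RESULT ==
[0, 1, 9, 12, 14, 2, 8, 15]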